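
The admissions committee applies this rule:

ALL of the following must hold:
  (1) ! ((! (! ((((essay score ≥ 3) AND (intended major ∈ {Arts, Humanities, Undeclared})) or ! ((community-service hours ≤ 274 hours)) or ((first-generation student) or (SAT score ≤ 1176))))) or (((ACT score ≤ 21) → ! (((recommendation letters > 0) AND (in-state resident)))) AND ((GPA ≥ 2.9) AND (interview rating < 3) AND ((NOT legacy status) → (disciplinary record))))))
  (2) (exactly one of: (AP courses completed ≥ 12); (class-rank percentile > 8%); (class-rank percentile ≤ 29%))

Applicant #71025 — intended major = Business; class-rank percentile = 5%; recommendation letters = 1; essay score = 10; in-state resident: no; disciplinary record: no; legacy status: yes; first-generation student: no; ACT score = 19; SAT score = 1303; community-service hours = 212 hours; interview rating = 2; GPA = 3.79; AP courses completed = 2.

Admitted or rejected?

Rejected

Atomic conditions:
  essay score ≥ 3: 10 ≥ 3 is true
  intended major ∈ {Arts, Humanities, Undeclared}: Business is not in the set → false
  community-service hours ≤ 274 hours: 212 ≤ 274 is true
  first-generation student: no → false
  SAT score ≤ 1176: 1303 ≤ 1176 is false
  ACT score ≤ 21: 19 ≤ 21 is true
  recommendation letters > 0: 1 > 0 is true
  in-state resident: no → false
  GPA ≥ 2.9: 3.79 ≥ 2.9 is true
  interview rating < 3: 2 < 3 is true
  NOT legacy status: yes → false
  disciplinary record: no → false
  AP courses completed ≥ 12: 2 ≥ 12 is false
  class-rank percentile > 8%: 5 > 8 is false
  class-rank percentile ≤ 29%: 5 ≤ 29 is true
Combine:
[1.1.1.1.1.1] true AND false = false
[1.1.1.1.1.2] NOT true = false
[1.1.1.1.1.3] false OR false = false
[1.1.1.1.1] false OR false OR false = false
[1.1.1.1] NOT false = true
[1.1.1] NOT true = false
[1.1.2.1.2.1] true AND false = false
[1.1.2.1.2] NOT false = true
[1.1.2.1] true → true = true
[1.1.2.2.3] false → false (antecedent false ⇒ implication holds) = true
[1.1.2.2] true AND true AND true = true
[1.1.2] true AND true = true
[1.1] false OR true = true
[1] NOT true = false
[2] exactly-one(false, false, true) = true
[root] false AND true = false
Overall: false → rejected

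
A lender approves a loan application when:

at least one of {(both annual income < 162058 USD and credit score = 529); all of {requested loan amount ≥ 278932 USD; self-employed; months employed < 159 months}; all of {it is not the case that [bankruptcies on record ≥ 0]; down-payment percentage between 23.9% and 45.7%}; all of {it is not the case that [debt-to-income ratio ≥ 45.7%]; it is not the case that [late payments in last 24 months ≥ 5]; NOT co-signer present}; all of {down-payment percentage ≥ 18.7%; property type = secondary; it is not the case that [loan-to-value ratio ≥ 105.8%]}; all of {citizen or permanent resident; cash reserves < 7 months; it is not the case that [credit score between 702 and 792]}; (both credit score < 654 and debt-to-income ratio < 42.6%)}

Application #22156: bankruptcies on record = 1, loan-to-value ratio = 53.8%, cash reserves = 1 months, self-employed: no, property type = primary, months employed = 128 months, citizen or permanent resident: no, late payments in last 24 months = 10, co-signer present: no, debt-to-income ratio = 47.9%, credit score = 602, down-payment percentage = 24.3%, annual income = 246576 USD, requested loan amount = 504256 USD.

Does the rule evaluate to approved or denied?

Atomic conditions:
  annual income < 162058 USD: 246576 < 162058 is false
  credit score = 529: 602 == 529 is false
  requested loan amount ≥ 278932 USD: 504256 ≥ 278932 is true
  self-employed: no → false
  months employed < 159 months: 128 < 159 is true
  bankruptcies on record ≥ 0: 1 ≥ 0 is true
  down-payment percentage between 23.9% and 45.7%: 24.3 in [23.9, 45.7] is true
  debt-to-income ratio ≥ 45.7%: 47.9 ≥ 45.7 is true
  late payments in last 24 months ≥ 5: 10 ≥ 5 is true
  NOT co-signer present: no → true
  down-payment percentage ≥ 18.7%: 24.3 ≥ 18.7 is true
  property type = secondary: primary == secondary is false
  loan-to-value ratio ≥ 105.8%: 53.8 ≥ 105.8 is false
  citizen or permanent resident: no → false
  cash reserves < 7 months: 1 < 7 is true
  credit score between 702 and 792: 602 in [702, 792] is false
  credit score < 654: 602 < 654 is true
  debt-to-income ratio < 42.6%: 47.9 < 42.6 is false
Combine:
[1] false AND false = false
[2] true AND false AND true = false
[3.1] NOT true = false
[3] false AND true = false
[4.1] NOT true = false
[4.2] NOT true = false
[4] false AND false AND true = false
[5.3] NOT false = true
[5] true AND false AND true = false
[6.3] NOT false = true
[6] false AND true AND true = false
[7] true AND false = false
[root] false OR false OR false OR false OR false OR false OR false = false
Overall: false → denied

Denied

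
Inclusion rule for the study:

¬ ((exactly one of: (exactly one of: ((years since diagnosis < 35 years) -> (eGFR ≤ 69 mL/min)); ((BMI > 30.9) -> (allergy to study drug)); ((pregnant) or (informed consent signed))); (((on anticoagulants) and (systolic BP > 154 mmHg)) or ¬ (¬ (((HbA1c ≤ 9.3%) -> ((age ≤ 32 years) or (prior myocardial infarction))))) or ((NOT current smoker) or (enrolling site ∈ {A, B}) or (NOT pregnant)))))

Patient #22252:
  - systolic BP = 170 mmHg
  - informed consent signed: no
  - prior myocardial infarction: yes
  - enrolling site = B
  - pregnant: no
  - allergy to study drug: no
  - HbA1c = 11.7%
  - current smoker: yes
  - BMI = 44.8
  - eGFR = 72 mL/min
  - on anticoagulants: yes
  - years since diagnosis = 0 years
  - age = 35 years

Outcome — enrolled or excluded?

Atomic conditions:
  years since diagnosis < 35 years: 0 < 35 is true
  eGFR ≤ 69 mL/min: 72 ≤ 69 is false
  BMI > 30.9: 44.8 > 30.9 is true
  allergy to study drug: no → false
  pregnant: no → false
  informed consent signed: no → false
  on anticoagulants: yes → true
  systolic BP > 154 mmHg: 170 > 154 is true
  HbA1c ≤ 9.3%: 11.7 ≤ 9.3 is false
  age ≤ 32 years: 35 ≤ 32 is false
  prior myocardial infarction: yes → true
  NOT current smoker: yes → false
  enrolling site ∈ {A, B}: B is in the set → true
  NOT pregnant: no → true
Combine:
[1.1.1] true → false = false
[1.1.2] true → false = false
[1.1.3] false OR false = false
[1.1] exactly-one(false, false, false) = false
[1.2.1] true AND true = true
[1.2.2.1.1.2] false OR true = true
[1.2.2.1.1] false → true (antecedent false ⇒ implication holds) = true
[1.2.2.1] NOT true = false
[1.2.2] NOT false = true
[1.2.3] false OR true OR true = true
[1.2] true OR true OR true = true
[1] exactly-one(false, true) = true
[root] NOT true = false
Overall: false → excluded

Excluded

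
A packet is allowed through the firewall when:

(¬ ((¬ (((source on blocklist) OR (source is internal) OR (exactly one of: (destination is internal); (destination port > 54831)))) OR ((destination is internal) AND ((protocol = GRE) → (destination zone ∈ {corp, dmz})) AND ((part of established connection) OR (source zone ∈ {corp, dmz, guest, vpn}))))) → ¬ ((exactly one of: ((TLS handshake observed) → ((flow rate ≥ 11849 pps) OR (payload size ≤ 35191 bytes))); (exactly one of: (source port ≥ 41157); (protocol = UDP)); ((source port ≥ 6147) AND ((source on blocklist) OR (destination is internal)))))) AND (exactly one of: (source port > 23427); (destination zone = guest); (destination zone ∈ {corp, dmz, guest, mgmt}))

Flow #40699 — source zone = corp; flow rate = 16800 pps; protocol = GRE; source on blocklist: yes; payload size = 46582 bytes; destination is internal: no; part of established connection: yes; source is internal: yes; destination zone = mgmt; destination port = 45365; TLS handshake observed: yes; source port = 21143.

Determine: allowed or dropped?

Allowed

Atomic conditions:
  source on blocklist: yes → true
  source is internal: yes → true
  destination is internal: no → false
  destination port > 54831: 45365 > 54831 is false
  protocol = GRE: GRE == GRE is true
  destination zone ∈ {corp, dmz}: mgmt is not in the set → false
  part of established connection: yes → true
  source zone ∈ {corp, dmz, guest, vpn}: corp is in the set → true
  TLS handshake observed: yes → true
  flow rate ≥ 11849 pps: 16800 ≥ 11849 is true
  payload size ≤ 35191 bytes: 46582 ≤ 35191 is false
  source port ≥ 41157: 21143 ≥ 41157 is false
  protocol = UDP: GRE == UDP is false
  source port ≥ 6147: 21143 ≥ 6147 is true
  source port > 23427: 21143 > 23427 is false
  destination zone = guest: mgmt == guest is false
  destination zone ∈ {corp, dmz, guest, mgmt}: mgmt is in the set → true
Combine:
[1.1.1.1.1.3] exactly-one(false, false) = false
[1.1.1.1.1] true OR true OR false = true
[1.1.1.1] NOT true = false
[1.1.1.2.2] true → false = false
[1.1.1.2.3] true OR true = true
[1.1.1.2] false AND false AND true = false
[1.1.1] false OR false = false
[1.1] NOT false = true
[1.2.1.1.2] true OR false = true
[1.2.1.1] true → true = true
[1.2.1.2] exactly-one(false, false) = false
[1.2.1.3.2] true OR false = true
[1.2.1.3] true AND true = true
[1.2.1] exactly-one(true, false, true) = false
[1.2] NOT false = true
[1] true → true = true
[2] exactly-one(false, false, true) = true
[root] true AND true = true
Overall: true → allowed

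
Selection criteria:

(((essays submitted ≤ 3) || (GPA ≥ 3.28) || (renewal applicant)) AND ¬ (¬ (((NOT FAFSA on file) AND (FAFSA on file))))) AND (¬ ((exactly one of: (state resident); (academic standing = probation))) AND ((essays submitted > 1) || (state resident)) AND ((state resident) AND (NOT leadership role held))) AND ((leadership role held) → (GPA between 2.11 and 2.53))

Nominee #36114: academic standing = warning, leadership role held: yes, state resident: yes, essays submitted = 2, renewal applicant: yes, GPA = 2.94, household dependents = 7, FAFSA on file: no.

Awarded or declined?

Declined

Atomic conditions:
  essays submitted ≤ 3: 2 ≤ 3 is true
  GPA ≥ 3.28: 2.94 ≥ 3.28 is false
  renewal applicant: yes → true
  NOT FAFSA on file: no → true
  FAFSA on file: no → false
  state resident: yes → true
  academic standing = probation: warning == probation is false
  essays submitted > 1: 2 > 1 is true
  NOT leadership role held: yes → false
  leadership role held: yes → true
  GPA between 2.11 and 2.53: 2.94 in [2.11, 2.53] is false
Combine:
[1.1] true OR false OR true = true
[1.2.1.1] true AND false = false
[1.2.1] NOT false = true
[1.2] NOT true = false
[1] true AND false = false
[2.1.1] exactly-one(true, false) = true
[2.1] NOT true = false
[2.2] true OR true = true
[2.3] true AND false = false
[2] false AND true AND false = false
[3] true → false = false
[root] false AND false AND false = false
Overall: false → declined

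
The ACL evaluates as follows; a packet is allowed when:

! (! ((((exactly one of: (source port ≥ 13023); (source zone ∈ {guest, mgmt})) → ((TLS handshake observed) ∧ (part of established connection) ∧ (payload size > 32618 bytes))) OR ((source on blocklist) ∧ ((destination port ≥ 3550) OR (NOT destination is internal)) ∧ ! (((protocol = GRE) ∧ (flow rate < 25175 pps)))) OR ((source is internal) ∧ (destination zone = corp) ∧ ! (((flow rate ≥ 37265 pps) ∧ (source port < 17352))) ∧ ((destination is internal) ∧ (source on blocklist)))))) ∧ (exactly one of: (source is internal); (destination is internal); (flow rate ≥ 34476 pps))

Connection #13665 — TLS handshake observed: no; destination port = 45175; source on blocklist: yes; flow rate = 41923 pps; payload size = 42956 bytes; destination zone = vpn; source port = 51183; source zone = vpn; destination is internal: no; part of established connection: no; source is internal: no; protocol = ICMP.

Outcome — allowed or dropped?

Allowed

Atomic conditions:
  source port ≥ 13023: 51183 ≥ 13023 is true
  source zone ∈ {guest, mgmt}: vpn is not in the set → false
  TLS handshake observed: no → false
  part of established connection: no → false
  payload size > 32618 bytes: 42956 > 32618 is true
  source on blocklist: yes → true
  destination port ≥ 3550: 45175 ≥ 3550 is true
  NOT destination is internal: no → true
  protocol = GRE: ICMP == GRE is false
  flow rate < 25175 pps: 41923 < 25175 is false
  source is internal: no → false
  destination zone = corp: vpn == corp is false
  flow rate ≥ 37265 pps: 41923 ≥ 37265 is true
  source port < 17352: 51183 < 17352 is false
  destination is internal: no → false
  flow rate ≥ 34476 pps: 41923 ≥ 34476 is true
Combine:
[1.1.1.1.1] exactly-one(true, false) = true
[1.1.1.1.2] false AND false AND true = false
[1.1.1.1] true → false = false
[1.1.1.2.2] true OR true = true
[1.1.1.2.3.1] false AND false = false
[1.1.1.2.3] NOT false = true
[1.1.1.2] true AND true AND true = true
[1.1.1.3.3.1] true AND false = false
[1.1.1.3.3] NOT false = true
[1.1.1.3.4] false AND true = false
[1.1.1.3] false AND false AND true AND false = false
[1.1.1] false OR true OR false = true
[1.1] NOT true = false
[1] NOT false = true
[2] exactly-one(false, false, true) = true
[root] true AND true = true
Overall: true → allowed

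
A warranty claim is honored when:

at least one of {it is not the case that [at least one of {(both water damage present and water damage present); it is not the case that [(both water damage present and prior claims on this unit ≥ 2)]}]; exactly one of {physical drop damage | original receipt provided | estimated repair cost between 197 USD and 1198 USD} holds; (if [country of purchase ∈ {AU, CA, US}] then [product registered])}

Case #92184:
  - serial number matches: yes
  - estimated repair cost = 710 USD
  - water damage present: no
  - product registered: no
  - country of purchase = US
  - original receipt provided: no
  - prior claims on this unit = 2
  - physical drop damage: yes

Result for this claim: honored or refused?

Refused

Atomic conditions:
  water damage present: no → false
  prior claims on this unit ≥ 2: 2 ≥ 2 is true
  physical drop damage: yes → true
  original receipt provided: no → false
  estimated repair cost between 197 USD and 1198 USD: 710 in [197, 1198] is true
  country of purchase ∈ {AU, CA, US}: US is in the set → true
  product registered: no → false
Combine:
[1.1.1] false AND false = false
[1.1.2.1] false AND true = false
[1.1.2] NOT false = true
[1.1] false OR true = true
[1] NOT true = false
[2] exactly-one(true, false, true) = false
[3] true → false = false
[root] false OR false OR false = false
Overall: false → refused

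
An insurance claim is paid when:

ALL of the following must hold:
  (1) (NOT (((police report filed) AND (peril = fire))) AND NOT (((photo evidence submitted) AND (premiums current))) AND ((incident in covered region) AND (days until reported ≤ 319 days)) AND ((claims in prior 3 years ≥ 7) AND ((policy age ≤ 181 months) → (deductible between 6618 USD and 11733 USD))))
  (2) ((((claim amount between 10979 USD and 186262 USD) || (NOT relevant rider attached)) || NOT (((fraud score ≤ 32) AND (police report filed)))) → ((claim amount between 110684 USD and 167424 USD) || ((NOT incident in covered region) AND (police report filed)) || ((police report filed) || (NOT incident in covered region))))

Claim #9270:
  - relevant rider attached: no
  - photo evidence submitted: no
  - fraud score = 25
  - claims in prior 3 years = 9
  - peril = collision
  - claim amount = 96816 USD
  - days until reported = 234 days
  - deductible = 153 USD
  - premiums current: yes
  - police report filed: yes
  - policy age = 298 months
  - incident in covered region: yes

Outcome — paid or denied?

Paid

Atomic conditions:
  police report filed: yes → true
  peril = fire: collision == fire is false
  photo evidence submitted: no → false
  premiums current: yes → true
  incident in covered region: yes → true
  days until reported ≤ 319 days: 234 ≤ 319 is true
  claims in prior 3 years ≥ 7: 9 ≥ 7 is true
  policy age ≤ 181 months: 298 ≤ 181 is false
  deductible between 6618 USD and 11733 USD: 153 in [6618, 11733] is false
  claim amount between 10979 USD and 186262 USD: 96816 in [10979, 186262] is true
  NOT relevant rider attached: no → true
  fraud score ≤ 32: 25 ≤ 32 is true
  claim amount between 110684 USD and 167424 USD: 96816 in [110684, 167424] is false
  NOT incident in covered region: yes → false
Combine:
[1.1.1] true AND false = false
[1.1] NOT false = true
[1.2.1] false AND true = false
[1.2] NOT false = true
[1.3] true AND true = true
[1.4.2] false → false (antecedent false ⇒ implication holds) = true
[1.4] true AND true = true
[1] true AND true AND true AND true = true
[2.1.1] true OR true = true
[2.1.2.1] true AND true = true
[2.1.2] NOT true = false
[2.1] true OR false = true
[2.2.2] false AND true = false
[2.2.3] true OR false = true
[2.2] false OR false OR true = true
[2] true → true = true
[root] true AND true = true
Overall: true → paid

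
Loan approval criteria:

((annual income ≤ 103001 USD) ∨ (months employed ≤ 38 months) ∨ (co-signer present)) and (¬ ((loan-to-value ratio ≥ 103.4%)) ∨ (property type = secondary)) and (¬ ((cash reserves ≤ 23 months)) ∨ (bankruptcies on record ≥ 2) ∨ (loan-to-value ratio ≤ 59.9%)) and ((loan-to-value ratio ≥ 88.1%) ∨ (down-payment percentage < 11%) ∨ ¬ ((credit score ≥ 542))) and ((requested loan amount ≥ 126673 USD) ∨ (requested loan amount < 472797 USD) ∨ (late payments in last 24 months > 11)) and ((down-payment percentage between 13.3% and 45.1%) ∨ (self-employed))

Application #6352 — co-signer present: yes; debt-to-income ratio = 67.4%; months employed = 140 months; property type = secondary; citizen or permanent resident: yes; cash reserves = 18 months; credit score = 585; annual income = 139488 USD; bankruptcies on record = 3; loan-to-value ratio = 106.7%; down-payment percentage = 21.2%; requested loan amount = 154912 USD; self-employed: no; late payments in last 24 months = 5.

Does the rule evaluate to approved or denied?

Atomic conditions:
  annual income ≤ 103001 USD: 139488 ≤ 103001 is false
  months employed ≤ 38 months: 140 ≤ 38 is false
  co-signer present: yes → true
  loan-to-value ratio ≥ 103.4%: 106.7 ≥ 103.4 is true
  property type = secondary: secondary == secondary is true
  cash reserves ≤ 23 months: 18 ≤ 23 is true
  bankruptcies on record ≥ 2: 3 ≥ 2 is true
  loan-to-value ratio ≤ 59.9%: 106.7 ≤ 59.9 is false
  loan-to-value ratio ≥ 88.1%: 106.7 ≥ 88.1 is true
  down-payment percentage < 11%: 21.2 < 11 is false
  credit score ≥ 542: 585 ≥ 542 is true
  requested loan amount ≥ 126673 USD: 154912 ≥ 126673 is true
  requested loan amount < 472797 USD: 154912 < 472797 is true
  late payments in last 24 months > 11: 5 > 11 is false
  down-payment percentage between 13.3% and 45.1%: 21.2 in [13.3, 45.1] is true
  self-employed: no → false
Combine:
[1] false OR false OR true = true
[2.1] NOT true = false
[2] false OR true = true
[3.1] NOT true = false
[3] false OR true OR false = true
[4.3] NOT true = false
[4] true OR false OR false = true
[5] true OR true OR false = true
[6] true OR false = true
[root] true AND true AND true AND true AND true AND true = true
Overall: true → approved

Approved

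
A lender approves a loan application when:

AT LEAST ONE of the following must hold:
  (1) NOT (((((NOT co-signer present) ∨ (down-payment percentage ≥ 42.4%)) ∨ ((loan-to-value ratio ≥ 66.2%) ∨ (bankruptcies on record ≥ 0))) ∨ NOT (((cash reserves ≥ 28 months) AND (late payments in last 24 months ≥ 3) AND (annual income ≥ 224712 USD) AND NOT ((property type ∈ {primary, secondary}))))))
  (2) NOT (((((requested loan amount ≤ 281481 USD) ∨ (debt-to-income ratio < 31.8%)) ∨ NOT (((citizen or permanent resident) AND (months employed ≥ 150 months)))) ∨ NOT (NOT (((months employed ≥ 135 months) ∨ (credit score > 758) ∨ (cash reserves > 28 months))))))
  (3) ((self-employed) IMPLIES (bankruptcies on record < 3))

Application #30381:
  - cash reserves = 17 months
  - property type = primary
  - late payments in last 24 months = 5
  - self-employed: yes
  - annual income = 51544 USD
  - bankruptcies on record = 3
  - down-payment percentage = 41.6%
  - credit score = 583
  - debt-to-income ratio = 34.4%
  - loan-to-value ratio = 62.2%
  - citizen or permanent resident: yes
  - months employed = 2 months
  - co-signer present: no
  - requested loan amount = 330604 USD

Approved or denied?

Atomic conditions:
  NOT co-signer present: no → true
  down-payment percentage ≥ 42.4%: 41.6 ≥ 42.4 is false
  loan-to-value ratio ≥ 66.2%: 62.2 ≥ 66.2 is false
  bankruptcies on record ≥ 0: 3 ≥ 0 is true
  cash reserves ≥ 28 months: 17 ≥ 28 is false
  late payments in last 24 months ≥ 3: 5 ≥ 3 is true
  annual income ≥ 224712 USD: 51544 ≥ 224712 is false
  property type ∈ {primary, secondary}: primary is in the set → true
  requested loan amount ≤ 281481 USD: 330604 ≤ 281481 is false
  debt-to-income ratio < 31.8%: 34.4 < 31.8 is false
  citizen or permanent resident: yes → true
  months employed ≥ 150 months: 2 ≥ 150 is false
  months employed ≥ 135 months: 2 ≥ 135 is false
  credit score > 758: 583 > 758 is false
  cash reserves > 28 months: 17 > 28 is false
  self-employed: yes → true
  bankruptcies on record < 3: 3 < 3 is false
Combine:
[1.1.1.1] true OR false = true
[1.1.1.2] false OR true = true
[1.1.1] true OR true = true
[1.1.2.1.4] NOT true = false
[1.1.2.1] false AND true AND false AND false = false
[1.1.2] NOT false = true
[1.1] true OR true = true
[1] NOT true = false
[2.1.1.1] false OR false = false
[2.1.1.2.1] true AND false = false
[2.1.1.2] NOT false = true
[2.1.1] false OR true = true
[2.1.2.1.1] false OR false OR false = false
[2.1.2.1] NOT false = true
[2.1.2] NOT true = false
[2.1] true OR false = true
[2] NOT true = false
[3] true → false = false
[root] false OR false OR false = false
Overall: false → denied

Denied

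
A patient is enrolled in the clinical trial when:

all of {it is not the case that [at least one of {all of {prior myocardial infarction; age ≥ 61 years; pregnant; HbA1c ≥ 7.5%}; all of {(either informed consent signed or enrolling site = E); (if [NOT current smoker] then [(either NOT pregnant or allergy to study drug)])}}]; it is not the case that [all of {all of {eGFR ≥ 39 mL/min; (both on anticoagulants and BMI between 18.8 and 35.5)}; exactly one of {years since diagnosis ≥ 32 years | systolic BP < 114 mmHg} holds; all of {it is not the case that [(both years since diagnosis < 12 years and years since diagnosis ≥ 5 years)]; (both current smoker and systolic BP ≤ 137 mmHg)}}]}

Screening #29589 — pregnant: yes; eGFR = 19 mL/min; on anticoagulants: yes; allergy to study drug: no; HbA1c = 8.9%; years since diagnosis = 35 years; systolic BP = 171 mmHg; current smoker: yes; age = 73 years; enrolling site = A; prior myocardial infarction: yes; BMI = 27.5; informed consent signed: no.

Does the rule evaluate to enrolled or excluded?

Atomic conditions:
  prior myocardial infarction: yes → true
  age ≥ 61 years: 73 ≥ 61 is true
  pregnant: yes → true
  HbA1c ≥ 7.5%: 8.9 ≥ 7.5 is true
  informed consent signed: no → false
  enrolling site = E: A == E is false
  NOT current smoker: yes → false
  NOT pregnant: yes → false
  allergy to study drug: no → false
  eGFR ≥ 39 mL/min: 19 ≥ 39 is false
  on anticoagulants: yes → true
  BMI between 18.8 and 35.5: 27.5 in [18.8, 35.5] is true
  years since diagnosis ≥ 32 years: 35 ≥ 32 is true
  systolic BP < 114 mmHg: 171 < 114 is false
  years since diagnosis < 12 years: 35 < 12 is false
  years since diagnosis ≥ 5 years: 35 ≥ 5 is true
  current smoker: yes → true
  systolic BP ≤ 137 mmHg: 171 ≤ 137 is false
Combine:
[1.1.1] true AND true AND true AND true = true
[1.1.2.1] false OR false = false
[1.1.2.2.2] false OR false = false
[1.1.2.2] false → false (antecedent false ⇒ implication holds) = true
[1.1.2] false AND true = false
[1.1] true OR false = true
[1] NOT true = false
[2.1.1.2] true AND true = true
[2.1.1] false AND true = false
[2.1.2] exactly-one(true, false) = true
[2.1.3.1.1] false AND true = false
[2.1.3.1] NOT false = true
[2.1.3.2] true AND false = false
[2.1.3] true AND false = false
[2.1] false AND true AND false = false
[2] NOT false = true
[root] false AND true = false
Overall: false → excluded

Excluded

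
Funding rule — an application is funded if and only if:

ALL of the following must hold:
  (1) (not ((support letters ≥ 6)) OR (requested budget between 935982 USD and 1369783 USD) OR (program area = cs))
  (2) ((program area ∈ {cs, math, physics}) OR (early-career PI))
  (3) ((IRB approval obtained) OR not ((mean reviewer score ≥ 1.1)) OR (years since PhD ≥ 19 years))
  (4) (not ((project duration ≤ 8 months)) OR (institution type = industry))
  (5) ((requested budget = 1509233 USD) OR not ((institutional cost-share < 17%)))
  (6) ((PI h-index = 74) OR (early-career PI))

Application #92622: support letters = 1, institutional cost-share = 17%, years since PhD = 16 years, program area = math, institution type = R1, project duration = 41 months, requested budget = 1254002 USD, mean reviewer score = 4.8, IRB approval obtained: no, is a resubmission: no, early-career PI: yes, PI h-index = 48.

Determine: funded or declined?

Declined

Atomic conditions:
  support letters ≥ 6: 1 ≥ 6 is false
  requested budget between 935982 USD and 1369783 USD: 1254002 in [935982, 1369783] is true
  program area = cs: math == cs is false
  program area ∈ {cs, math, physics}: math is in the set → true
  early-career PI: yes → true
  IRB approval obtained: no → false
  mean reviewer score ≥ 1.1: 4.8 ≥ 1.1 is true
  years since PhD ≥ 19 years: 16 ≥ 19 is false
  project duration ≤ 8 months: 41 ≤ 8 is false
  institution type = industry: R1 == industry is false
  requested budget = 1509233 USD: 1254002 == 1509233 is false
  institutional cost-share < 17%: 17 < 17 is false
  PI h-index = 74: 48 == 74 is false
Combine:
[1.1] NOT false = true
[1] true OR true OR false = true
[2] true OR true = true
[3.2] NOT true = false
[3] false OR false OR false = false
[4.1] NOT false = true
[4] true OR false = true
[5.2] NOT false = true
[5] false OR true = true
[6] false OR true = true
[root] true AND true AND false AND true AND true AND true = false
Overall: false → declined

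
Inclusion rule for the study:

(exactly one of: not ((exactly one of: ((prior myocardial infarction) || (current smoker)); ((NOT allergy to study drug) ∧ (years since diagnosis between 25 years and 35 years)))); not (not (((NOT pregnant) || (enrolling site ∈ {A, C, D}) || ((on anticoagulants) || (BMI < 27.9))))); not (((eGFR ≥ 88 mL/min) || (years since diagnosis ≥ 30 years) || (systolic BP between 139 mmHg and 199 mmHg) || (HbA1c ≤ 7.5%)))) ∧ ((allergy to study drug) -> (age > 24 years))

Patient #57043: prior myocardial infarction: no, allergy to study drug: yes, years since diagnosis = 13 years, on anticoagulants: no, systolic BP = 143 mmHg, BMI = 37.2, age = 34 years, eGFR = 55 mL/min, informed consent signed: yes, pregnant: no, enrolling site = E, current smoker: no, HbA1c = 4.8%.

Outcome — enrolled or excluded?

Atomic conditions:
  prior myocardial infarction: no → false
  current smoker: no → false
  NOT allergy to study drug: yes → false
  years since diagnosis between 25 years and 35 years: 13 in [25, 35] is false
  NOT pregnant: no → true
  enrolling site ∈ {A, C, D}: E is not in the set → false
  on anticoagulants: no → false
  BMI < 27.9: 37.2 < 27.9 is false
  eGFR ≥ 88 mL/min: 55 ≥ 88 is false
  years since diagnosis ≥ 30 years: 13 ≥ 30 is false
  systolic BP between 139 mmHg and 199 mmHg: 143 in [139, 199] is true
  HbA1c ≤ 7.5%: 4.8 ≤ 7.5 is true
  allergy to study drug: yes → true
  age > 24 years: 34 > 24 is true
Combine:
[1.1.1.1] false OR false = false
[1.1.1.2] false AND false = false
[1.1.1] exactly-one(false, false) = false
[1.1] NOT false = true
[1.2.1.1.3] false OR false = false
[1.2.1.1] true OR false OR false = true
[1.2.1] NOT true = false
[1.2] NOT false = true
[1.3.1] false OR false OR true OR true = true
[1.3] NOT true = false
[1] exactly-one(true, true, false) = false
[2] true → true = true
[root] false AND true = false
Overall: false → excluded

Excluded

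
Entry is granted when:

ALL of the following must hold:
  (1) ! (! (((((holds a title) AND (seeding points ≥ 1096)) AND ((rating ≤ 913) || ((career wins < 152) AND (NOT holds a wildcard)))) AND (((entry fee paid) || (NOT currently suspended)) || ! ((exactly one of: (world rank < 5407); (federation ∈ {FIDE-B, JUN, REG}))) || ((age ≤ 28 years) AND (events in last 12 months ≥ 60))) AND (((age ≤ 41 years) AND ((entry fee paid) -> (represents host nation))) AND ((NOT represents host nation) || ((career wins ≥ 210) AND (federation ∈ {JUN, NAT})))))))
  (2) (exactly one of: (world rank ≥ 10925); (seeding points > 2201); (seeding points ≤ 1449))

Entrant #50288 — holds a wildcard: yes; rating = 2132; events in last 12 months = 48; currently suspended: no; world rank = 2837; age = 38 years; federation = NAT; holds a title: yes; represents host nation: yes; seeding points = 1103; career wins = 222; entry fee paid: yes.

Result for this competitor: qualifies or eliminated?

Eliminated

Atomic conditions:
  holds a title: yes → true
  seeding points ≥ 1096: 1103 ≥ 1096 is true
  rating ≤ 913: 2132 ≤ 913 is false
  career wins < 152: 222 < 152 is false
  NOT holds a wildcard: yes → false
  entry fee paid: yes → true
  NOT currently suspended: no → true
  world rank < 5407: 2837 < 5407 is true
  federation ∈ {FIDE-B, JUN, REG}: NAT is not in the set → false
  age ≤ 28 years: 38 ≤ 28 is false
  events in last 12 months ≥ 60: 48 ≥ 60 is false
  age ≤ 41 years: 38 ≤ 41 is true
  represents host nation: yes → true
  NOT represents host nation: yes → false
  career wins ≥ 210: 222 ≥ 210 is true
  federation ∈ {JUN, NAT}: NAT is in the set → true
  world rank ≥ 10925: 2837 ≥ 10925 is false
  seeding points > 2201: 1103 > 2201 is false
  seeding points ≤ 1449: 1103 ≤ 1449 is true
Combine:
[1.1.1.1.1] true AND true = true
[1.1.1.1.2.2] false AND false = false
[1.1.1.1.2] false OR false = false
[1.1.1.1] true AND false = false
[1.1.1.2.1] true OR true = true
[1.1.1.2.2.1] exactly-one(true, false) = true
[1.1.1.2.2] NOT true = false
[1.1.1.2.3] false AND false = false
[1.1.1.2] true OR false OR false = true
[1.1.1.3.1.2] true → true = true
[1.1.1.3.1] true AND true = true
[1.1.1.3.2.2] true AND true = true
[1.1.1.3.2] false OR true = true
[1.1.1.3] true AND true = true
[1.1.1] false AND true AND true = false
[1.1] NOT false = true
[1] NOT true = false
[2] exactly-one(false, false, true) = true
[root] false AND true = false
Overall: false → eliminated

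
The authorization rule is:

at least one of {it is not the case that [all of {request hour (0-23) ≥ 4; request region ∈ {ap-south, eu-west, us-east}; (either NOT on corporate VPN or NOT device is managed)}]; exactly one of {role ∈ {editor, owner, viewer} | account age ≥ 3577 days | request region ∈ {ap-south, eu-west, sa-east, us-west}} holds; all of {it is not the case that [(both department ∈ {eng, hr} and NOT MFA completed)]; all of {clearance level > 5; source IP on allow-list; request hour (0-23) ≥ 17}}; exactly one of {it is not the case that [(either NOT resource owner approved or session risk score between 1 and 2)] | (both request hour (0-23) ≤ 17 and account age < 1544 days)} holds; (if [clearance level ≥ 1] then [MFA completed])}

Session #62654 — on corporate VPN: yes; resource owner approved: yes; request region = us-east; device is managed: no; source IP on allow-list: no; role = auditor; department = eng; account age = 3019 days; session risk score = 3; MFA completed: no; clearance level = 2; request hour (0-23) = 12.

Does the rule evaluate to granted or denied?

Atomic conditions:
  request hour (0-23) ≥ 4: 12 ≥ 4 is true
  request region ∈ {ap-south, eu-west, us-east}: us-east is in the set → true
  NOT on corporate VPN: yes → false
  NOT device is managed: no → true
  role ∈ {editor, owner, viewer}: auditor is not in the set → false
  account age ≥ 3577 days: 3019 ≥ 3577 is false
  request region ∈ {ap-south, eu-west, sa-east, us-west}: us-east is not in the set → false
  department ∈ {eng, hr}: eng is in the set → true
  NOT MFA completed: no → true
  clearance level > 5: 2 > 5 is false
  source IP on allow-list: no → false
  request hour (0-23) ≥ 17: 12 ≥ 17 is false
  NOT resource owner approved: yes → false
  session risk score between 1 and 2: 3 in [1, 2] is false
  request hour (0-23) ≤ 17: 12 ≤ 17 is true
  account age < 1544 days: 3019 < 1544 is false
  clearance level ≥ 1: 2 ≥ 1 is true
  MFA completed: no → false
Combine:
[1.1.3] false OR true = true
[1.1] true AND true AND true = true
[1] NOT true = false
[2] exactly-one(false, false, false) = false
[3.1.1] true AND true = true
[3.1] NOT true = false
[3.2] false AND false AND false = false
[3] false AND false = false
[4.1.1] false OR false = false
[4.1] NOT false = true
[4.2] true AND false = false
[4] exactly-one(true, false) = true
[5] true → false = false
[root] false OR false OR false OR true OR false = true
Overall: true → granted

Granted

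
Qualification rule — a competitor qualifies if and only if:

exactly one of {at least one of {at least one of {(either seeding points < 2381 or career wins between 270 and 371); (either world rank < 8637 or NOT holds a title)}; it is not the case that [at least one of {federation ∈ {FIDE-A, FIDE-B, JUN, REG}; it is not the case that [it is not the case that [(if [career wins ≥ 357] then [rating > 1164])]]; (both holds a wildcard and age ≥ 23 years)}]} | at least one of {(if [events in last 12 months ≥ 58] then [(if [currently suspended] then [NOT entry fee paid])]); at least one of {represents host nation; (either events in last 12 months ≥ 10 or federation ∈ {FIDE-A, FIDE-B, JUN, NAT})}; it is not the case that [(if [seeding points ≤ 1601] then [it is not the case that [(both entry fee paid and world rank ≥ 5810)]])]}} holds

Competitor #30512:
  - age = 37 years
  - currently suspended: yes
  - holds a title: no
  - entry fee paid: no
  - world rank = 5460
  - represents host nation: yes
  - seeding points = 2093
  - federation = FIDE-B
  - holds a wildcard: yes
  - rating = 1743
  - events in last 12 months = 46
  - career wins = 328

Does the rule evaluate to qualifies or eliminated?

Eliminated

Atomic conditions:
  seeding points < 2381: 2093 < 2381 is true
  career wins between 270 and 371: 328 in [270, 371] is true
  world rank < 8637: 5460 < 8637 is true
  NOT holds a title: no → true
  federation ∈ {FIDE-A, FIDE-B, JUN, REG}: FIDE-B is in the set → true
  career wins ≥ 357: 328 ≥ 357 is false
  rating > 1164: 1743 > 1164 is true
  holds a wildcard: yes → true
  age ≥ 23 years: 37 ≥ 23 is true
  events in last 12 months ≥ 58: 46 ≥ 58 is false
  currently suspended: yes → true
  NOT entry fee paid: no → true
  represents host nation: yes → true
  events in last 12 months ≥ 10: 46 ≥ 10 is true
  federation ∈ {FIDE-A, FIDE-B, JUN, NAT}: FIDE-B is in the set → true
  seeding points ≤ 1601: 2093 ≤ 1601 is false
  entry fee paid: no → false
  world rank ≥ 5810: 5460 ≥ 5810 is false
Combine:
[1.1.1] true OR true = true
[1.1.2] true OR true = true
[1.1] true OR true = true
[1.2.1.2.1.1] false → true (antecedent false ⇒ implication holds) = true
[1.2.1.2.1] NOT true = false
[1.2.1.2] NOT false = true
[1.2.1.3] true AND true = true
[1.2.1] true OR true OR true = true
[1.2] NOT true = false
[1] true OR false = true
[2.1.2] true → true = true
[2.1] false → true (antecedent false ⇒ implication holds) = true
[2.2.2] true OR true = true
[2.2] true OR true = true
[2.3.1.2.1] false AND false = false
[2.3.1.2] NOT false = true
[2.3.1] false → true (antecedent false ⇒ implication holds) = true
[2.3] NOT true = false
[2] true OR true OR false = true
[root] exactly-one(true, true) = false
Overall: false → eliminated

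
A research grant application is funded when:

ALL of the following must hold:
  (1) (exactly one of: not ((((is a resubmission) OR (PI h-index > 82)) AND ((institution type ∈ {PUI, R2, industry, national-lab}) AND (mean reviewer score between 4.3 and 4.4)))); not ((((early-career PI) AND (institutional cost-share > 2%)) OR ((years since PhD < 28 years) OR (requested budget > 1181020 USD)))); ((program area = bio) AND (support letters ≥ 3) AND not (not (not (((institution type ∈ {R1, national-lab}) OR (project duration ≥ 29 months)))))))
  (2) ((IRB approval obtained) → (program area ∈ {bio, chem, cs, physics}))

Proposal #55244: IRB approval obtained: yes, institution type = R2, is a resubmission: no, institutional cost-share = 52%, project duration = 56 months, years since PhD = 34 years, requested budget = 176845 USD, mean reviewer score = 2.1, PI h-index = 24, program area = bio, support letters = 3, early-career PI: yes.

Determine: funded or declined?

Atomic conditions:
  is a resubmission: no → false
  PI h-index > 82: 24 > 82 is false
  institution type ∈ {PUI, R2, industry, national-lab}: R2 is in the set → true
  mean reviewer score between 4.3 and 4.4: 2.1 in [4.3, 4.4] is false
  early-career PI: yes → true
  institutional cost-share > 2%: 52 > 2 is true
  years since PhD < 28 years: 34 < 28 is false
  requested budget > 1181020 USD: 176845 > 1181020 is false
  program area = bio: bio == bio is true
  support letters ≥ 3: 3 ≥ 3 is true
  institution type ∈ {R1, national-lab}: R2 is not in the set → false
  project duration ≥ 29 months: 56 ≥ 29 is true
  IRB approval obtained: yes → true
  program area ∈ {bio, chem, cs, physics}: bio is in the set → true
Combine:
[1.1.1.1] false OR false = false
[1.1.1.2] true AND false = false
[1.1.1] false AND false = false
[1.1] NOT false = true
[1.2.1.1] true AND true = true
[1.2.1.2] false OR false = false
[1.2.1] true OR false = true
[1.2] NOT true = false
[1.3.3.1.1.1] false OR true = true
[1.3.3.1.1] NOT true = false
[1.3.3.1] NOT false = true
[1.3.3] NOT true = false
[1.3] true AND true AND false = false
[1] exactly-one(true, false, false) = true
[2] true → true = true
[root] true AND true = true
Overall: true → funded

Funded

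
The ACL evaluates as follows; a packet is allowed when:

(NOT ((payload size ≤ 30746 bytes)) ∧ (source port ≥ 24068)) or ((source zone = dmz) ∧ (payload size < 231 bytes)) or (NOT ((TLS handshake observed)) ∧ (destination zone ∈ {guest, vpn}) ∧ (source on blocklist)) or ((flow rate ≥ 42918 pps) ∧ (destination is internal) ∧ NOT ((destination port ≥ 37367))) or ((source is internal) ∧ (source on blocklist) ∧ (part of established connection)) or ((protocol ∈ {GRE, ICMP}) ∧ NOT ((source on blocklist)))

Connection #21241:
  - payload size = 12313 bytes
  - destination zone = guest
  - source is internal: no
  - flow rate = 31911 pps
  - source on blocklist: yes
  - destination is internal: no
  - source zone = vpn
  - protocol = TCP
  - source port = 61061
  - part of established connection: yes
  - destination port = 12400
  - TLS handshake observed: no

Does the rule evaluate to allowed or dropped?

Allowed

Atomic conditions:
  payload size ≤ 30746 bytes: 12313 ≤ 30746 is true
  source port ≥ 24068: 61061 ≥ 24068 is true
  source zone = dmz: vpn == dmz is false
  payload size < 231 bytes: 12313 < 231 is false
  TLS handshake observed: no → false
  destination zone ∈ {guest, vpn}: guest is in the set → true
  source on blocklist: yes → true
  flow rate ≥ 42918 pps: 31911 ≥ 42918 is false
  destination is internal: no → false
  destination port ≥ 37367: 12400 ≥ 37367 is false
  source is internal: no → false
  part of established connection: yes → true
  protocol ∈ {GRE, ICMP}: TCP is not in the set → false
Combine:
[1.1] NOT true = false
[1] false AND true = false
[2] false AND false = false
[3.1] NOT false = true
[3] true AND true AND true = true
[4.3] NOT false = true
[4] false AND false AND true = false
[5] false AND true AND true = false
[6.2] NOT true = false
[6] false AND false = false
[root] false OR false OR true OR false OR false OR false = true
Overall: true → allowed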